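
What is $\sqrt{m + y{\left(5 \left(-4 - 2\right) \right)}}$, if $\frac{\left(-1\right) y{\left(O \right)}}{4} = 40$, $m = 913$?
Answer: $\sqrt{753} \approx 27.441$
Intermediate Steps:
$y{\left(O \right)} = -160$ ($y{\left(O \right)} = \left(-4\right) 40 = -160$)
$\sqrt{m + y{\left(5 \left(-4 - 2\right) \right)}} = \sqrt{913 - 160} = \sqrt{753}$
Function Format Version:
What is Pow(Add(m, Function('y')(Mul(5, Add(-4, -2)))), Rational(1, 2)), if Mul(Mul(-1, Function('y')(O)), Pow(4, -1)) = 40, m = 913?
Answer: Pow(753, Rational(1, 2)) ≈ 27.441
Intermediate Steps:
Function('y')(O) = -160 (Function('y')(O) = Mul(-4, 40) = -160)
Pow(Add(m, Function('y')(Mul(5, Add(-4, -2)))), Rational(1, 2)) = Pow(Add(913, -160), Rational(1, 2)) = Pow(753, Rational(1, 2))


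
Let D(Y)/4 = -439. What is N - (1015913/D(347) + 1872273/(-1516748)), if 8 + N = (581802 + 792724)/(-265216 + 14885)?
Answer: 47194906767982295/83341745067566 ≈ 566.28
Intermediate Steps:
D(Y) = -1756 (D(Y) = 4*(-439) = -1756)
N = -3377174/250331 (N = -8 + (581802 + 792724)/(-265216 + 14885) = -8 + 1374526/(-250331) = -8 + 1374526*(-1/250331) = -8 - 1374526/250331 = -3377174/250331 ≈ -13.491)
N - (1015913/D(347) + 1872273/(-1516748)) = -3377174/250331 - (1015913/(-1756) + 1872273/(-1516748)) = -3377174/250331 - (1015913*(-1/1756) + 1872273*(-1/1516748)) = -3377174/250331 - (-1015913/1756 - 1872273/1516748) = -3377174/250331 - 1*(-193021465289/332926186) = -3377174/250331 + 193021465289/332926186 = 47194906767982295/83341745067566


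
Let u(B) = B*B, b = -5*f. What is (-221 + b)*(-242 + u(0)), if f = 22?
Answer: 80102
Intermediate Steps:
b = -110 (b = -5*22 = -110)
u(B) = B**2
(-221 + b)*(-242 + u(0)) = (-221 - 110)*(-242 + 0**2) = -331*(-242 + 0) = -331*(-242) = 80102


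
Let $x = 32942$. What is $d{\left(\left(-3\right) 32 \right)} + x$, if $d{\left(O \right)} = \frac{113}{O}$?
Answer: $\frac{3162319}{96} \approx 32941.0$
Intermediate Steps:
$d{\left(\left(-3\right) 32 \right)} + x = \frac{113}{\left(-3\right) 32} + 32942 = \frac{113}{-96} + 32942 = 113 \left(- \frac{1}{96}\right) + 32942 = - \frac{113}{96} + 32942 = \frac{3162319}{96}$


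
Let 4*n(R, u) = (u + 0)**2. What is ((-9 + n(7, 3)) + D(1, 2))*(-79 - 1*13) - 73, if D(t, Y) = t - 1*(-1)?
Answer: 364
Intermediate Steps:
D(t, Y) = 1 + t (D(t, Y) = t + 1 = 1 + t)
n(R, u) = u**2/4 (n(R, u) = (u + 0)**2/4 = u**2/4)
((-9 + n(7, 3)) + D(1, 2))*(-79 - 1*13) - 73 = ((-9 + (1/4)*3**2) + (1 + 1))*(-79 - 1*13) - 73 = ((-9 + (1/4)*9) + 2)*(-79 - 13) - 73 = ((-9 + 9/4) + 2)*(-92) - 73 = (-27/4 + 2)*(-92) - 73 = -19/4*(-92) - 73 = 437 - 73 = 364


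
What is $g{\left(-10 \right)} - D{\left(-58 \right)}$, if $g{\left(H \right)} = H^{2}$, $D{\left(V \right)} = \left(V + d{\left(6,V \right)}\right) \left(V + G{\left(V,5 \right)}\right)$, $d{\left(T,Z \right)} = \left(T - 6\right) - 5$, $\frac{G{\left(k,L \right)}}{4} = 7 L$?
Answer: $5266$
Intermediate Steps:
$G{\left(k,L \right)} = 28 L$ ($G{\left(k,L \right)} = 4 \cdot 7 L = 28 L$)
$d{\left(T,Z \right)} = -11 + T$ ($d{\left(T,Z \right)} = \left(T - 6\right) - 5 = \left(-6 + T\right) - 5 = -11 + T$)
$D{\left(V \right)} = \left(-5 + V\right) \left(140 + V\right)$ ($D{\left(V \right)} = \left(V + \left(-11 + 6\right)\right) \left(V + 28 \cdot 5\right) = \left(V - 5\right) \left(V + 140\right) = \left(-5 + V\right) \left(140 + V\right)$)
$g{\left(-10 \right)} - D{\left(-58 \right)} = \left(-10\right)^{2} - \left(-700 + \left(-58\right)^{2} + 135 \left(-58\right)\right) = 100 - \left(-700 + 3364 - 7830\right) = 100 - -5166 = 100 + 5166 = 5266$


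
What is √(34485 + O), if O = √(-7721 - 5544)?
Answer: √(34485 + I*√13265) ≈ 185.7 + 0.3101*I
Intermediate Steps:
O = I*√13265 (O = √(-13265) = I*√13265 ≈ 115.17*I)
√(34485 + O) = √(34485 + I*√13265)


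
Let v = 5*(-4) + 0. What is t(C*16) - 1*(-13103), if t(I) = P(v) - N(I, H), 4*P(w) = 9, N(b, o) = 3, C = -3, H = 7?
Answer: 52409/4 ≈ 13102.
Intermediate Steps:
v = -20 (v = -20 + 0 = -20)
P(w) = 9/4 (P(w) = (1/4)*9 = 9/4)
t(I) = -3/4 (t(I) = 9/4 - 1*3 = 9/4 - 3 = -3/4)
t(C*16) - 1*(-13103) = -3/4 - 1*(-13103) = -3/4 + 13103 = 52409/4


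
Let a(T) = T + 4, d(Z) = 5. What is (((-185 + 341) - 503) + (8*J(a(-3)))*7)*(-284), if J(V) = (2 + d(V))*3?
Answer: -235436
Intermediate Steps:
a(T) = 4 + T
J(V) = 21 (J(V) = (2 + 5)*3 = 7*3 = 21)
(((-185 + 341) - 503) + (8*J(a(-3)))*7)*(-284) = (((-185 + 341) - 503) + (8*21)*7)*(-284) = ((156 - 503) + 168*7)*(-284) = (-347 + 1176)*(-284) = 829*(-284) = -235436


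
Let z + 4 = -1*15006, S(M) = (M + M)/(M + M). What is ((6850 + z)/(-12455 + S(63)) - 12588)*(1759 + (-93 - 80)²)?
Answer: -2483749676448/6227 ≈ -3.9887e+8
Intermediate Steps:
S(M) = 1 (S(M) = (2*M)/((2*M)) = (2*M)*(1/(2*M)) = 1)
z = -15010 (z = -4 - 1*15006 = -4 - 15006 = -15010)
((6850 + z)/(-12455 + S(63)) - 12588)*(1759 + (-93 - 80)²) = ((6850 - 15010)/(-12455 + 1) - 12588)*(1759 + (-93 - 80)²) = (-8160/(-12454) - 12588)*(1759 + (-173)²) = (-8160*(-1/12454) - 12588)*(1759 + 29929) = (4080/6227 - 12588)*31688 = -78381396/6227*31688 = -2483749676448/6227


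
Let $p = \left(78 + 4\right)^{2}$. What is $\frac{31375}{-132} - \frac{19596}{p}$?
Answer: $- \frac{53388043}{221892} \approx -240.6$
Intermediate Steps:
$p = 6724$ ($p = 82^{2} = 6724$)
$\frac{31375}{-132} - \frac{19596}{p} = \frac{31375}{-132} - \frac{19596}{6724} = 31375 \left(- \frac{1}{132}\right) - \frac{4899}{1681} = - \frac{31375}{132} - \frac{4899}{1681} = - \frac{53388043}{221892}$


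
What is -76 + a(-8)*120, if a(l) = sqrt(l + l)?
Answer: -76 + 480*I ≈ -76.0 + 480.0*I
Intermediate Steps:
a(l) = sqrt(2)*sqrt(l) (a(l) = sqrt(2*l) = sqrt(2)*sqrt(l))
-76 + a(-8)*120 = -76 + (sqrt(2)*sqrt(-8))*120 = -76 + (sqrt(2)*(2*I*sqrt(2)))*120 = -76 + (4*I)*120 = -76 + 480*I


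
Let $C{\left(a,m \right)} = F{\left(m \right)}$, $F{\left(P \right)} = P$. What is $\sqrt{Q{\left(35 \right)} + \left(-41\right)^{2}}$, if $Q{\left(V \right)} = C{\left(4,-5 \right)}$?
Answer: $2 \sqrt{419} \approx 40.939$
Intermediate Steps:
$C{\left(a,m \right)} = m$
$Q{\left(V \right)} = -5$
$\sqrt{Q{\left(35 \right)} + \left(-41\right)^{2}} = \sqrt{-5 + \left(-41\right)^{2}} = \sqrt{-5 + 1681} = \sqrt{1676} = 2 \sqrt{419}$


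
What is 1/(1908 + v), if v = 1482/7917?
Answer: 203/387362 ≈ 0.00052406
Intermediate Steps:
v = 38/203 (v = 1482*(1/7917) = 38/203 ≈ 0.18719)
1/(1908 + v) = 1/(1908 + 38/203) = 1/(387362/203) = 203/387362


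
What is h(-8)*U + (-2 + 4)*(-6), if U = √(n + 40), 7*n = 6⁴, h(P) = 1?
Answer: -12 + 2*√2758/7 ≈ 3.0048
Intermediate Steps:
n = 1296/7 (n = (⅐)*6⁴ = (⅐)*1296 = 1296/7 ≈ 185.14)
U = 2*√2758/7 (U = √(1296/7 + 40) = √(1576/7) = 2*√2758/7 ≈ 15.005)
h(-8)*U + (-2 + 4)*(-6) = 1*(2*√2758/7) + (-2 + 4)*(-6) = 2*√2758/7 + 2*(-6) = 2*√2758/7 - 12 = -12 + 2*√2758/7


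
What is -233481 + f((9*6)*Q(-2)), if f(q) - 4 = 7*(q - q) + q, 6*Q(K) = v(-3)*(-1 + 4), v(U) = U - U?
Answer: -233477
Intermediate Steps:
v(U) = 0
Q(K) = 0 (Q(K) = (0*(-1 + 4))/6 = (0*3)/6 = (⅙)*0 = 0)
f(q) = 4 + q (f(q) = 4 + (7*(q - q) + q) = 4 + (7*0 + q) = 4 + (0 + q) = 4 + q)
-233481 + f((9*6)*Q(-2)) = -233481 + (4 + (9*6)*0) = -233481 + (4 + 54*0) = -233481 + (4 + 0) = -233481 + 4 = -233477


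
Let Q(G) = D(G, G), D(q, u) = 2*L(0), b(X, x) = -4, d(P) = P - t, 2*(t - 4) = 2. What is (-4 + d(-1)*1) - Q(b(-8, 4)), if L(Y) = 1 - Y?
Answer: -12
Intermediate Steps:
t = 5 (t = 4 + (1/2)*2 = 4 + 1 = 5)
d(P) = -5 + P (d(P) = P - 1*5 = P - 5 = -5 + P)
D(q, u) = 2 (D(q, u) = 2*(1 - 1*0) = 2*(1 + 0) = 2*1 = 2)
Q(G) = 2
(-4 + d(-1)*1) - Q(b(-8, 4)) = (-4 + (-5 - 1)*1) - 1*2 = (-4 - 6*1) - 2 = (-4 - 6) - 2 = -10 - 2 = -12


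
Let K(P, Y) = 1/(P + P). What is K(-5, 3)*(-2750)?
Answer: 275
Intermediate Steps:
K(P, Y) = 1/(2*P)
K(-5, 3)*(-2750) = ((½)/(-5))*(-2750) = ((½)*(-⅕))*(-2750) = -⅒*(-2750) = 275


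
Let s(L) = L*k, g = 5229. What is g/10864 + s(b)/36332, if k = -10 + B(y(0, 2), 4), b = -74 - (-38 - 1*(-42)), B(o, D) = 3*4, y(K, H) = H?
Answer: 6724473/14096816 ≈ 0.47702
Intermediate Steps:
B(o, D) = 12
b = -78 (b = -74 - (-38 + 42) = -74 - 1*4 = -74 - 4 = -78)
k = 2 (k = -10 + 12 = 2)
s(L) = 2*L (s(L) = L*2 = 2*L)
g/10864 + s(b)/36332 = 5229/10864 + (2*(-78))/36332 = 5229*(1/10864) - 156*1/36332 = 747/1552 - 39/9083 = 6724473/14096816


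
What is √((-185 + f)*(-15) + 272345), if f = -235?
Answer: √278645 ≈ 527.87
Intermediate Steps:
√((-185 + f)*(-15) + 272345) = √((-185 - 235)*(-15) + 272345) = √(-420*(-15) + 272345) = √(6300 + 272345) = √278645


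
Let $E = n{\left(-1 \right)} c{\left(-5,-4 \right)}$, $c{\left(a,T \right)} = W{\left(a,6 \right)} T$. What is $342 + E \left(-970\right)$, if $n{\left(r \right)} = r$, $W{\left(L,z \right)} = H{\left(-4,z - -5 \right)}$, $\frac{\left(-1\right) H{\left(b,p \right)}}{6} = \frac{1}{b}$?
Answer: $-5478$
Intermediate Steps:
$H{\left(b,p \right)} = - \frac{6}{b}$
$W{\left(L,z \right)} = \frac{3}{2}$ ($W{\left(L,z \right)} = - \frac{6}{-4} = \left(-6\right) \left(- \frac{1}{4}\right) = \frac{3}{2}$)
$c{\left(a,T \right)} = \frac{3 T}{2}$
$E = 6$ ($E = - \frac{3 \left(-4\right)}{2} = \left(-1\right) \left(-6\right) = 6$)
$342 + E \left(-970\right) = 342 + 6 \left(-970\right) = 342 - 5820 = -5478$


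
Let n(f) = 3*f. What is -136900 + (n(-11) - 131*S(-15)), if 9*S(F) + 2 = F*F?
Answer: -1261610/9 ≈ -1.4018e+5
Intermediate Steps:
S(F) = -2/9 + F²/9 (S(F) = -2/9 + (F*F)/9 = -2/9 + F²/9)
-136900 + (n(-11) - 131*S(-15)) = -136900 + (3*(-11) - 131*(-2/9 + (⅑)*(-15)²)) = -136900 + (-33 - 131*(-2/9 + (⅑)*225)) = -136900 + (-33 - 131*(-2/9 + 25)) = -136900 + (-33 - 131*223/9) = -136900 + (-33 - 29213/9) = -136900 - 29510/9 = -1261610/9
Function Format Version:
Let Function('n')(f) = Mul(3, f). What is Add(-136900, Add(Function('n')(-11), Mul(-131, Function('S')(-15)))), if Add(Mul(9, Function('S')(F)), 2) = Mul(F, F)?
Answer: Rational(-1261610, 9) ≈ -1.4018e+5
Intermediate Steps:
Function('S')(F) = Add(Rational(-2, 9), Mul(Rational(1, 9), Pow(F, 2))) (Function('S')(F) = Add(Rational(-2, 9), Mul(Rational(1, 9), Mul(F, F))) = Add(Rational(-2, 9), Mul(Rational(1, 9), Pow(F, 2))))
Add(-136900, Add(Function('n')(-11), Mul(-131, Function('S')(-15)))) = Add(-136900, Add(Mul(3, -11), Mul(-131, Add(Rational(-2, 9), Mul(Rational(1, 9), Pow(-15, 2)))))) = Add(-136900, Add(-33, Mul(-131, Add(Rational(-2, 9), Mul(Rational(1, 9), 225))))) = Add(-136900, Add(-33, Mul(-131, Add(Rational(-2, 9), 25)))) = Add(-136900, Add(-33, Mul(-131, Rational(223, 9)))) = Add(-136900, Add(-33, Rational(-29213, 9))) = Add(-136900, Rational(-29510, 9)) = Rational(-1261610, 9)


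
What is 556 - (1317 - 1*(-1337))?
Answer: -2098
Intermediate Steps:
556 - (1317 - 1*(-1337)) = 556 - (1317 + 1337) = 556 - 1*2654 = 556 - 2654 = -2098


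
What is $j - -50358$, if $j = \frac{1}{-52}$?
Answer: $\frac{2618615}{52} \approx 50358.0$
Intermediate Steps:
$j = - \frac{1}{52} \approx -0.019231$
$j - -50358 = - \frac{1}{52} - -50358 = - \frac{1}{52} + 50358 = \frac{2618615}{52}$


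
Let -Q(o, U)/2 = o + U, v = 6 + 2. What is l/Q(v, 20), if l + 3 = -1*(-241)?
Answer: -17/4 ≈ -4.2500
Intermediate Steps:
v = 8
l = 238 (l = -3 - 1*(-241) = -3 + 241 = 238)
Q(o, U) = -2*U - 2*o (Q(o, U) = -2*(o + U) = -2*(U + o) = -2*U - 2*o)
l/Q(v, 20) = 238/(-2*20 - 2*8) = 238/(-40 - 16) = 238/(-56) = 238*(-1/56) = -17/4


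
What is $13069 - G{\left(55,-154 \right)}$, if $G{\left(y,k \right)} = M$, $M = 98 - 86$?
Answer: $13057$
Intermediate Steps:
$M = 12$ ($M = 98 - 86 = 12$)
$G{\left(y,k \right)} = 12$
$13069 - G{\left(55,-154 \right)} = 13069 - 12 = 13057$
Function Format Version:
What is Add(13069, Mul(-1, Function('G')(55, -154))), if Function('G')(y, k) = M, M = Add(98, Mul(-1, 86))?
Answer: 13057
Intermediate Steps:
M = 12 (M = Add(98, -86) = 12)
Function('G')(y, k) = 12
Add(13069, Mul(-1, Function('G')(55, -154))) = Add(13069, Mul(-1, 12)) = Add(13069, -12) = 13057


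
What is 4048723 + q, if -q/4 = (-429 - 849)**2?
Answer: -2484413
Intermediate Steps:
q = -6533136 (q = -4*(-429 - 849)**2 = -4*(-1278)**2 = -4*1633284 = -6533136)
4048723 + q = 4048723 - 6533136 = -2484413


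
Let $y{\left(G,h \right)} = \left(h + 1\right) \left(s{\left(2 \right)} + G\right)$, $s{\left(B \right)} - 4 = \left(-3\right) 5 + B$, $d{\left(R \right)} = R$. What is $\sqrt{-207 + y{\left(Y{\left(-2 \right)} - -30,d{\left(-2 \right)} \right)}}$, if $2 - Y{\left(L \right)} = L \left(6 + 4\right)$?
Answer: $5 i \sqrt{10} \approx 15.811 i$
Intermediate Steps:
$Y{\left(L \right)} = 2 - 10 L$ ($Y{\left(L \right)} = 2 - L \left(6 + 4\right) = 2 - L 10 = 2 - 10 L$)
$s{\left(B \right)} = -11 + B$ ($s{\left(B \right)} = 4 + \left(\left(-3\right) 5 + B\right) = 4 + \left(-15 + B\right) = -11 + B$)
$y{\left(G,h \right)} = \left(1 + h\right) \left(-9 + G\right)$ ($y{\left(G,h \right)} = \left(h + 1\right) \left(\left(-11 + 2\right) + G\right) = \left(1 + h\right) \left(-9 + G\right)$)
$\sqrt{-207 + y{\left(Y{\left(-2 \right)} - -30,d{\left(-2 \right)} \right)}} = \sqrt{-207 + \left(-9 + \left(\left(2 - -20\right) - -30\right) - -18 + \left(\left(2 - -20\right) - -30\right) \left(-2\right)\right)} = \sqrt{-207 + \left(-9 + \left(\left(2 + 20\right) + 30\right) + 18 + \left(\left(2 + 20\right) + 30\right) \left(-2\right)\right)} = \sqrt{-207 + \left(-9 + \left(22 + 30\right) + 18 + \left(22 + 30\right) \left(-2\right)\right)} = \sqrt{-207 + \left(-9 + 52 + 18 + 52 \left(-2\right)\right)} = \sqrt{-207 + \left(-9 + 52 + 18 - 104\right)} = \sqrt{-207 - 43} = \sqrt{-250} = 5 i \sqrt{10}$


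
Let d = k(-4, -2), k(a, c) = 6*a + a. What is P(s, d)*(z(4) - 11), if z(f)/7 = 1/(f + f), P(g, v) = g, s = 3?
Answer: -243/8 ≈ -30.375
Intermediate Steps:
k(a, c) = 7*a
d = -28 (d = 7*(-4) = -28)
z(f) = 7/(2*f) (z(f) = 7/(f + f) = 7/((2*f)) = 7*(1/(2*f)) = 7/(2*f))
P(s, d)*(z(4) - 11) = 3*((7/2)/4 - 11) = 3*((7/2)*(1/4) - 11) = 3*(7/8 - 11) = 3*(-81/8) = -243/8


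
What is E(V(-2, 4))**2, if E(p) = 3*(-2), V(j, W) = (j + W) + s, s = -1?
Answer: 36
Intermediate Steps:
V(j, W) = -1 + W + j (V(j, W) = (j + W) - 1 = (W + j) - 1 = -1 + W + j)
E(p) = -6
E(V(-2, 4))**2 = (-6)**2 = 36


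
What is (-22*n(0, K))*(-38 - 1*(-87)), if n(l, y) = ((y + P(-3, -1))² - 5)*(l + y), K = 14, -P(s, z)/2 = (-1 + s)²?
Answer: -4814348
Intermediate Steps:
P(s, z) = -2*(-1 + s)²
n(l, y) = (-5 + (-32 + y)²)*(l + y) (n(l, y) = ((y - 2*(-1 - 3)²)² - 5)*(l + y) = ((y - 2*(-4)²)² - 5)*(l + y) = ((y - 2*16)² - 5)*(l + y) = ((y - 32)² - 5)*(l + y) = ((-32 + y)² - 5)*(l + y) = (-5 + (-32 + y)²)*(l + y))
(-22*n(0, K))*(-38 - 1*(-87)) = (-22*(-5*0 - 5*14 + 0*(-32 + 14)² + 14*(-32 + 14)²))*(-38 - 1*(-87)) = (-22*(0 - 70 + 0*(-18)² + 14*(-18)²))*(-38 + 87) = -22*(0 - 70 + 0*324 + 14*324)*49 = -22*(0 - 70 + 0 + 4536)*49 = -22*4466*49 = -98252*49 = -4814348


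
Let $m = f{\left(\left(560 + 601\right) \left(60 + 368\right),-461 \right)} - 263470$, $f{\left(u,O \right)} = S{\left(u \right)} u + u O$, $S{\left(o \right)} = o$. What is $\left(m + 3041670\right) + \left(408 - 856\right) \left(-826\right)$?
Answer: $246691634124$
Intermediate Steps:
$f{\left(u,O \right)} = u^{2} + O u$ ($f{\left(u,O \right)} = u u + u O = u^{2} + O u$)
$m = 246688222406$ ($m = \left(560 + 601\right) \left(60 + 368\right) \left(-461 + \left(560 + 601\right) \left(60 + 368\right)\right) - 263470 = 1161 \cdot 428 \left(-461 + 1161 \cdot 428\right) - 263470 = 496908 \left(-461 + 496908\right) - 263470 = 496908 \cdot 496447 - 263470 = 246688485876 - 263470 = 246688222406$)
$\left(m + 3041670\right) + \left(408 - 856\right) \left(-826\right) = \left(246688222406 + 3041670\right) + \left(408 - 856\right) \left(-826\right) = 246691264076 - -370048 = 246691264076 + 370048 = 246691634124$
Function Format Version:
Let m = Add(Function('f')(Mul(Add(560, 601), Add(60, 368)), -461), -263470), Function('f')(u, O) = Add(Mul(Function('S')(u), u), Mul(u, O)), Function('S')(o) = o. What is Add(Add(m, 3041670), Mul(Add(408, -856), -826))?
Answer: 246691634124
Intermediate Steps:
Function('f')(u, O) = Add(Pow(u, 2), Mul(O, u)) (Function('f')(u, O) = Add(Mul(u, u), Mul(u, O)) = Add(Pow(u, 2), Mul(O, u)))
m = 246688222406 (m = Add(Mul(Mul(Add(560, 601), Add(60, 368)), Add(-461, Mul(Add(560, 601), Add(60, 368)))), -263470) = Add(Mul(Mul(1161, 428), Add(-461, Mul(1161, 428))), -263470) = Add(Mul(496908, Add(-461, 496908)), -263470) = Add(Mul(496908, 496447), -263470) = Add(246688485876, -263470) = 246688222406)
Add(Add(m, 3041670), Mul(Add(408, -856), -826)) = Add(Add(246688222406, 3041670), Mul(Add(408, -856), -826)) = Add(246691264076, Mul(-448, -826)) = Add(246691264076, 370048) = 246691634124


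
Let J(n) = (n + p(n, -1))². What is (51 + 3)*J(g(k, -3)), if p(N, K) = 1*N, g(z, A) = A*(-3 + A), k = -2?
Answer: 69984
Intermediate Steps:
p(N, K) = N
J(n) = 4*n² (J(n) = (n + n)² = (2*n)² = 4*n²)
(51 + 3)*J(g(k, -3)) = (51 + 3)*(4*(-3*(-3 - 3))²) = 54*(4*(-3*(-6))²) = 54*(4*18²) = 54*(4*324) = 54*1296 = 69984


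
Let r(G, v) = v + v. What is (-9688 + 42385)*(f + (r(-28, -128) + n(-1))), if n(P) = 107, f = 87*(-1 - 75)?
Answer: -221064417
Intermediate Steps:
f = -6612 (f = 87*(-76) = -6612)
r(G, v) = 2*v
(-9688 + 42385)*(f + (r(-28, -128) + n(-1))) = (-9688 + 42385)*(-6612 + (2*(-128) + 107)) = 32697*(-6612 + (-256 + 107)) = 32697*(-6612 - 149) = 32697*(-6761) = -221064417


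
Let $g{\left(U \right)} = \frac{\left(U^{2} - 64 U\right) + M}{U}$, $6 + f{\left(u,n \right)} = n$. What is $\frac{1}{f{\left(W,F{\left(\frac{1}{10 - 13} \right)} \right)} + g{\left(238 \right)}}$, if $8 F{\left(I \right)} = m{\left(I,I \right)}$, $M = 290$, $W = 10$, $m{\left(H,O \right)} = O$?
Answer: $\frac{2856}{483169} \approx 0.005911$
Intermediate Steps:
$F{\left(I \right)} = \frac{I}{8}$
$f{\left(u,n \right)} = -6 + n$
$g{\left(U \right)} = \frac{290 + U^{2} - 64 U}{U}$ ($g{\left(U \right)} = \frac{\left(U^{2} - 64 U\right) + 290}{U} = \frac{290 + U^{2} - 64 U}{U}$)
$\frac{1}{f{\left(W,F{\left(\frac{1}{10 - 13} \right)} \right)} + g{\left(238 \right)}} = \frac{1}{\left(-6 + \frac{1}{8 \left(10 - 13\right)}\right) + \left(-64 + 238 + \frac{290}{238}\right)} = \frac{1}{\left(-6 + \frac{1}{8 \left(-3\right)}\right) + \left(-64 + 238 + 290 \cdot \frac{1}{238}\right)} = \frac{1}{\left(-6 + \frac{1}{8} \left(- \frac{1}{3}\right)\right) + \left(-64 + 238 + \frac{145}{119}\right)} = \frac{1}{\left(-6 - \frac{1}{24}\right) + \frac{20851}{119}} = \frac{1}{- \frac{145}{24} + \frac{20851}{119}} = \frac{1}{\frac{483169}{2856}} = \frac{2856}{483169}$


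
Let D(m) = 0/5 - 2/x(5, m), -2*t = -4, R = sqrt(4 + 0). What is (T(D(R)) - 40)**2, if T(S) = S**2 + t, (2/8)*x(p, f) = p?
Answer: 14432401/10000 ≈ 1443.2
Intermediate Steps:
R = 2 (R = sqrt(4) = 2)
x(p, f) = 4*p
t = 2 (t = -1/2*(-4) = 2)
D(m) = -1/10 (D(m) = 0/5 - 2/(4*5) = 0*(1/5) - 2/20 = 0 - 2*1/20 = 0 - 1/10 = -1/10)
T(S) = 2 + S**2 (T(S) = S**2 + 2 = 2 + S**2)
(T(D(R)) - 40)**2 = ((2 + (-1/10)**2) - 40)**2 = ((2 + 1/100) - 40)**2 = (201/100 - 40)**2 = (-3799/100)**2 = 14432401/10000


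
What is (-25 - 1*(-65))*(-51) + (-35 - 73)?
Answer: -2148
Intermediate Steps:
(-25 - 1*(-65))*(-51) + (-35 - 73) = (-25 + 65)*(-51) - 108 = 40*(-51) - 108 = -2040 - 108 = -2148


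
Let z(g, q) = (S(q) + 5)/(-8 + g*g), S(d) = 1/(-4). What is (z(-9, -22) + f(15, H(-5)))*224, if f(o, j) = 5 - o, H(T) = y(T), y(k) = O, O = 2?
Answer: -162456/73 ≈ -2225.4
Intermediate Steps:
y(k) = 2
S(d) = -¼ (S(d) = 1*(-¼) = -¼)
H(T) = 2
z(g, q) = 19/(4*(-8 + g²)) (z(g, q) = (-¼ + 5)/(-8 + g*g) = 19/(4*(-8 + g²)))
(z(-9, -22) + f(15, H(-5)))*224 = (19/(4*(-8 + (-9)²)) + (5 - 1*15))*224 = (19/(4*(-8 + 81)) + (5 - 15))*224 = ((19/4)/73 - 10)*224 = ((19/4)*(1/73) - 10)*224 = (19/292 - 10)*224 = -2901/292*224 = -162456/73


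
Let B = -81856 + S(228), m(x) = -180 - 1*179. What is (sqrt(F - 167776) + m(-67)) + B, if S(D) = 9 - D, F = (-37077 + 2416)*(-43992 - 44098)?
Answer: -82434 + sqrt(3053119714) ≈ -27179.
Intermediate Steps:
F = 3053287490 (F = -34661*(-88090) = 3053287490)
m(x) = -359 (m(x) = -180 - 179 = -359)
B = -82075 (B = -81856 + (9 - 1*228) = -81856 + (9 - 228) = -81856 - 219 = -82075)
(sqrt(F - 167776) + m(-67)) + B = (sqrt(3053287490 - 167776) - 359) - 82075 = (sqrt(3053119714) - 359) - 82075 = (-359 + sqrt(3053119714)) - 82075 = -82434 + sqrt(3053119714)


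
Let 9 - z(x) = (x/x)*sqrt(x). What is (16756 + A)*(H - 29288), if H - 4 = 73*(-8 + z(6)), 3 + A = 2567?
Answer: -564356520 - 1410360*sqrt(6) ≈ -5.6781e+8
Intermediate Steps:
A = 2564 (A = -3 + 2567 = 2564)
z(x) = 9 - sqrt(x) (z(x) = 9 - x/x*sqrt(x) = 9 - sqrt(x))
H = 77 - 73*sqrt(6) (H = 4 + 73*(-8 + (9 - sqrt(6))) = 4 + 73*(1 - sqrt(6)) = 4 + (73 - 73*sqrt(6)) = 77 - 73*sqrt(6) ≈ -101.81)
(16756 + A)*(H - 29288) = (16756 + 2564)*((77 - 73*sqrt(6)) - 29288) = 19320*(-29211 - 73*sqrt(6)) = -564356520 - 1410360*sqrt(6)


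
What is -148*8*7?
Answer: -8288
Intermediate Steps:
-148*8*7 = -1184*7 = -8288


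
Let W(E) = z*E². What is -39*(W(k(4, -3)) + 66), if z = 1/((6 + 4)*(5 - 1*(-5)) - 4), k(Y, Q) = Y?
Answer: -5161/2 ≈ -2580.5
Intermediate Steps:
z = 1/96 (z = 1/(10*(5 + 5) - 4) = 1/(10*10 - 4) = 1/(100 - 4) = 1/96 ≈ 0.010417)
W(E) = E²/96
-39*(W(k(4, -3)) + 66) = -39*((1/96)*4² + 66) = -39*((1/96)*16 + 66) = -39*(⅙ + 66) = -39*397/6 = -5161/2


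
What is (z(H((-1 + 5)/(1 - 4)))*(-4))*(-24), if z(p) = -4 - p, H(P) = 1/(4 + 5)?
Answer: -1184/3 ≈ -394.67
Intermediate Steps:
H(P) = ⅑ (H(P) = 1/9 = ⅑)
(z(H((-1 + 5)/(1 - 4)))*(-4))*(-24) = ((-4 - 1*⅑)*(-4))*(-24) = ((-4 - ⅑)*(-4))*(-24) = -37/9*(-4)*(-24) = (148/9)*(-24) = -1184/3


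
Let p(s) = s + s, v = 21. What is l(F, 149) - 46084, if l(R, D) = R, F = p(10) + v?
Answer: -46043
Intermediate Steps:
p(s) = 2*s
F = 41 (F = 2*10 + 21 = 20 + 21 = 41)
l(F, 149) - 46084 = 41 - 46084 = -46043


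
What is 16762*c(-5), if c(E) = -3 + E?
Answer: -134096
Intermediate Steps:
16762*c(-5) = 16762*(-3 - 5) = 16762*(-8) = -134096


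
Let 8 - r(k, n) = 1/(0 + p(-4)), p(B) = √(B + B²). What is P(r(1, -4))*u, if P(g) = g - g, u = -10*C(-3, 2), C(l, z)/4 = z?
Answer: 0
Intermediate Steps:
C(l, z) = 4*z
u = -80 (u = -40*2 = -10*8 = -80)
r(k, n) = 8 - √3/6 (r(k, n) = 8 - 1/(0 + √(-4*(1 - 4))) = 8 - 1/(0 + √(-4*(-3))) = 8 - 1/(0 + √12) = 8 - 1/(0 + 2*√3) = 8 - 1/(2*√3) = 8 - √3/6)
P(g) = 0
P(r(1, -4))*u = 0*(-80) = 0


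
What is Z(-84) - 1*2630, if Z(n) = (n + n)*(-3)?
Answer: -2126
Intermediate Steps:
Z(n) = -6*n (Z(n) = (2*n)*(-3) = -6*n)
Z(-84) - 1*2630 = -6*(-84) - 1*2630 = 504 - 2630 = -2126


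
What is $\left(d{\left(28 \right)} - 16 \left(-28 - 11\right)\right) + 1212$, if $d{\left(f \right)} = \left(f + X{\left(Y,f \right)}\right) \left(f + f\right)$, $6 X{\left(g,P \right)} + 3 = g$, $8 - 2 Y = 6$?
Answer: $\frac{10156}{3} \approx 3385.3$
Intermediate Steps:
$Y = 1$ ($Y = 4 - 3 = 1$)
$X{\left(g,P \right)} = - \frac{1}{2} + \frac{g}{6}$
$d{\left(f \right)} = 2 f \left(- \frac{1}{3} + f\right)$ ($d{\left(f \right)} = \left(f + \left(- \frac{1}{2} + \frac{1}{6} \cdot 1\right)\right) \left(f + f\right) = \left(f + \left(- \frac{1}{2} + \frac{1}{6}\right)\right) 2 f = \left(f - \frac{1}{3}\right) 2 f = \left(- \frac{1}{3} + f\right) 2 f = 2 f \left(- \frac{1}{3} + f\right)$)
$\left(d{\left(28 \right)} - 16 \left(-28 - 11\right)\right) + 1212 = \left(\frac{2}{3} \cdot 28 \left(-1 + 3 \cdot 28\right) - 16 \left(-28 - 11\right)\right) + 1212 = \left(\frac{2}{3} \cdot 28 \left(-1 + 84\right) - -624\right) + 1212 = \left(\frac{2}{3} \cdot 28 \cdot 83 + 624\right) + 1212 = \left(\frac{4648}{3} + 624\right) + 1212 = \frac{6520}{3} + 1212 = \frac{10156}{3}$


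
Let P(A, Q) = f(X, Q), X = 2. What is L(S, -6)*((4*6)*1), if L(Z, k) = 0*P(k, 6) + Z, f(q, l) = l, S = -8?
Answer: -192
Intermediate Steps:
P(A, Q) = Q
L(Z, k) = Z (L(Z, k) = 0*6 + Z = 0 + Z = Z)
L(S, -6)*((4*6)*1) = -8*4*6 = -192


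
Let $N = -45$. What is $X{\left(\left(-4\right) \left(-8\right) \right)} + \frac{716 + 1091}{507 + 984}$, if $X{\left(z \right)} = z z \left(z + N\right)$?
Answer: $- \frac{19846385}{1491} \approx -13311.0$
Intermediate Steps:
$X{\left(z \right)} = z^{2} \left(-45 + z\right)$ ($X{\left(z \right)} = z z \left(z - 45\right) = z^{2} \left(-45 + z\right)$)
$X{\left(\left(-4\right) \left(-8\right) \right)} + \frac{716 + 1091}{507 + 984} = \left(\left(-4\right) \left(-8\right)\right)^{2} \left(-45 - -32\right) + \frac{716 + 1091}{507 + 984} = 32^{2} \left(-45 + 32\right) + \frac{1807}{1491} = 1024 \left(-13\right) + 1807 \cdot \frac{1}{1491} = -13312 + \frac{1807}{1491} = - \frac{19846385}{1491}$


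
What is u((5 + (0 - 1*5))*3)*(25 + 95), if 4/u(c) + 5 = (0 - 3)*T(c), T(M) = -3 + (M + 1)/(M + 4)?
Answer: 1920/13 ≈ 147.69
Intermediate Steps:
T(M) = -3 + (1 + M)/(4 + M)
u(c) = 4/(-5 - 3*(-11 - 2*c)/(4 + c)) (u(c) = 4/(-5 + (0 - 3)*((-11 - 2*c)/(4 + c))) = 4/(-5 - 3*(-11 - 2*c)/(4 + c)))
u((5 + (0 - 1*5))*3)*(25 + 95) = (4*(4 + (5 + (0 - 1*5))*3)/(13 + (5 + (0 - 1*5))*3))*(25 + 95) = (4*(4 + (5 + (0 - 5))*3)/(13 + (5 + (0 - 5))*3))*120 = (4*(4 + (5 - 5)*3)/(13 + (5 - 5)*3))*120 = (4*(4 + 0*3)/(13 + 0*3))*120 = (4*(4 + 0)/(13 + 0))*120 = (4*4/13)*120 = (4*(1/13)*4)*120 = (16/13)*120 = 1920/13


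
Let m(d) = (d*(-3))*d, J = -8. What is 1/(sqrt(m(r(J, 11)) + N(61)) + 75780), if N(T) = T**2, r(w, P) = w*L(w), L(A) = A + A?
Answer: 75780/5742653831 - I*sqrt(45431)/5742653831 ≈ 1.3196e-5 - 3.7116e-8*I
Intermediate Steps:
L(A) = 2*A
r(w, P) = 2*w**2 (r(w, P) = w*(2*w) = 2*w**2)
m(d) = -3*d**2 (m(d) = (-3*d)*d = -3*d**2)
1/(sqrt(m(r(J, 11)) + N(61)) + 75780) = 1/(sqrt(-3*(2*(-8)**2)**2 + 61**2) + 75780) = 1/(sqrt(-3*(2*64)**2 + 3721) + 75780) = 1/(sqrt(-3*128**2 + 3721) + 75780) = 1/(sqrt(-3*16384 + 3721) + 75780) = 1/(sqrt(-49152 + 3721) + 75780) = 1/(sqrt(-45431) + 75780) = 1/(I*sqrt(45431) + 75780) = 1/(75780 + I*sqrt(45431))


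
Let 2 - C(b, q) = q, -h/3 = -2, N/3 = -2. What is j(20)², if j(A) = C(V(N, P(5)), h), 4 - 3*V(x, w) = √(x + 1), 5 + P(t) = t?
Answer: 16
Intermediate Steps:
N = -6 (N = 3*(-2) = -6)
P(t) = -5 + t
V(x, w) = 4/3 - √(1 + x)/3 (V(x, w) = 4/3 - √(x + 1)/3 = 4/3 - √(1 + x)/3)
h = 6 (h = -3*(-2) = 6)
C(b, q) = 2 - q
j(A) = -4 (j(A) = 2 - 1*6 = 2 - 6 = -4)
j(20)² = (-4)² = 16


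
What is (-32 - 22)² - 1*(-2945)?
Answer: 5861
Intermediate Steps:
(-32 - 22)² - 1*(-2945) = (-54)² + 2945 = 2916 + 2945 = 5861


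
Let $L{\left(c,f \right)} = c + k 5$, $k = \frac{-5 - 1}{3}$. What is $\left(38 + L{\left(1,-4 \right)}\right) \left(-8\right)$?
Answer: $-232$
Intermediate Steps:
$k = -2$ ($k = \left(-6\right) \frac{1}{3} = -2$)
$L{\left(c,f \right)} = -10 + c$ ($L{\left(c,f \right)} = c - 10 = -10 + c$)
$\left(38 + L{\left(1,-4 \right)}\right) \left(-8\right) = \left(38 + \left(-10 + 1\right)\right) \left(-8\right) = \left(38 - 9\right) \left(-8\right) = 29 \left(-8\right) = -232$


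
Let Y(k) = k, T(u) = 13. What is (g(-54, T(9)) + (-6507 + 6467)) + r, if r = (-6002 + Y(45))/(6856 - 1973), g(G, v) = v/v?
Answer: -196394/4883 ≈ -40.220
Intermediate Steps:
g(G, v) = 1
r = -5957/4883 (r = (-6002 + 45)/(6856 - 1973) = -5957/4883 ≈ -1.2199)
(g(-54, T(9)) + (-6507 + 6467)) + r = (1 + (-6507 + 6467)) - 5957/4883 = (1 - 40) - 5957/4883 = -39 - 5957/4883 = -196394/4883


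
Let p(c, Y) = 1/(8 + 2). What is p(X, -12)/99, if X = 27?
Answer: 1/990 ≈ 0.0010101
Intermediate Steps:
p(c, Y) = ⅒ (p(c, Y) = 1/10 = ⅒)
p(X, -12)/99 = (⅒)/99 = (⅒)*(1/99) = 1/990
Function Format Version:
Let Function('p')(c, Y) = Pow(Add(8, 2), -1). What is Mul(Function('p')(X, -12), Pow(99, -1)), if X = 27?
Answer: Rational(1, 990) ≈ 0.0010101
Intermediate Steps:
Function('p')(c, Y) = Rational(1, 10) (Function('p')(c, Y) = Pow(10, -1) = Rational(1, 10))
Mul(Function('p')(X, -12), Pow(99, -1)) = Mul(Rational(1, 10), Pow(99, -1)) = Mul(Rational(1, 10), Rational(1, 99)) = Rational(1, 990)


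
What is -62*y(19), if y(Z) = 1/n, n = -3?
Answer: 62/3 ≈ 20.667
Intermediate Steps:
y(Z) = -⅓ (y(Z) = 1/(-3) = -⅓)
-62*y(19) = -62*(-⅓) = 62/3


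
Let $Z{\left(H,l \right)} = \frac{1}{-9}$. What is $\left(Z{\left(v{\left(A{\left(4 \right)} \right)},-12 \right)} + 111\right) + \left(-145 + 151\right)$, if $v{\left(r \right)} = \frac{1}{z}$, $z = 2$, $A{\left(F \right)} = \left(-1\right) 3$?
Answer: $\frac{1052}{9} \approx 116.89$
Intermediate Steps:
$A{\left(F \right)} = -3$
$v{\left(r \right)} = \frac{1}{2}$
$Z{\left(H,l \right)} = - \frac{1}{9}$
$\left(Z{\left(v{\left(A{\left(4 \right)} \right)},-12 \right)} + 111\right) + \left(-145 + 151\right) = \left(- \frac{1}{9} + 111\right) + \left(-145 + 151\right) = \frac{998}{9} + 6 = \frac{1052}{9}$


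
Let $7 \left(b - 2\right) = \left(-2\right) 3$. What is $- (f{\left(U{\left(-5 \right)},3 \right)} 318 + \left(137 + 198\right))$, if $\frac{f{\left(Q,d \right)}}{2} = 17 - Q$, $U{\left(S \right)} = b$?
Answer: $- \frac{72941}{7} \approx -10420.0$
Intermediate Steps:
$b = \frac{8}{7}$ ($b = 2 + \frac{\left(-2\right) 3}{7} = 2 + \frac{1}{7} \left(-6\right) = 2 - \frac{6}{7} = \frac{8}{7} \approx 1.1429$)
$U{\left(S \right)} = \frac{8}{7}$
$f{\left(Q,d \right)} = 34 - 2 Q$ ($f{\left(Q,d \right)} = 2 \left(17 - Q\right) = 34 - 2 Q$)
$- (f{\left(U{\left(-5 \right)},3 \right)} 318 + \left(137 + 198\right)) = - (\left(34 - \frac{16}{7}\right) 318 + \left(137 + 198\right)) = - (\left(34 - \frac{16}{7}\right) 318 + 335) = - (\frac{222}{7} \cdot 318 + 335) = - (\frac{70596}{7} + 335) = \left(-1\right) \frac{72941}{7} = - \frac{72941}{7}$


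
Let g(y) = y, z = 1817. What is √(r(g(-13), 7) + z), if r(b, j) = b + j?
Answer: √1811 ≈ 42.556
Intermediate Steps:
√(r(g(-13), 7) + z) = √((-13 + 7) + 1817) = √(-6 + 1817) = √1811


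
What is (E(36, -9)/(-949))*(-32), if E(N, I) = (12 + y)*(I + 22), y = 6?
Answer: 576/73 ≈ 7.8904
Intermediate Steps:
E(N, I) = 396 + 18*I (E(N, I) = (12 + 6)*(I + 22) = 18*(22 + I) = 396 + 18*I)
(E(36, -9)/(-949))*(-32) = ((396 + 18*(-9))/(-949))*(-32) = ((396 - 162)*(-1/949))*(-32) = (234*(-1/949))*(-32) = -18/73*(-32) = 576/73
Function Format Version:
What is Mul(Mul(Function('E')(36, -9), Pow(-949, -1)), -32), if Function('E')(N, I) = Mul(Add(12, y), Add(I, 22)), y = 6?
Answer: Rational(576, 73) ≈ 7.8904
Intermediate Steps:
Function('E')(N, I) = Add(396, Mul(18, I)) (Function('E')(N, I) = Mul(Add(12, 6), Add(I, 22)) = Mul(18, Add(22, I)) = Add(396, Mul(18, I)))
Mul(Mul(Function('E')(36, -9), Pow(-949, -1)), -32) = Mul(Mul(Add(396, Mul(18, -9)), Pow(-949, -1)), -32) = Mul(Mul(Add(396, -162), Rational(-1, 949)), -32) = Mul(Mul(234, Rational(-1, 949)), -32) = Mul(Rational(-18, 73), -32) = Rational(576, 73)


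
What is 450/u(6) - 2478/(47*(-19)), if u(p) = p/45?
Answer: 3016353/893 ≈ 3377.8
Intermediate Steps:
u(p) = p/45 (u(p) = p*(1/45) = p/45)
450/u(6) - 2478/(47*(-19)) = 450/(((1/45)*6)) - 2478/(47*(-19)) = 450/(2/15) - 2478/(-893) = 450*(15/2) - 2478*(-1/893) = 3375 + 2478/893 = 3016353/893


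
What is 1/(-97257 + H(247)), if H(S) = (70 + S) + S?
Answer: -1/96693 ≈ -1.0342e-5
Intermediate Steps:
H(S) = 70 + 2*S
1/(-97257 + H(247)) = 1/(-97257 + (70 + 2*247)) = 1/(-97257 + (70 + 494)) = 1/(-97257 + 564) = 1/(-96693) = -1/96693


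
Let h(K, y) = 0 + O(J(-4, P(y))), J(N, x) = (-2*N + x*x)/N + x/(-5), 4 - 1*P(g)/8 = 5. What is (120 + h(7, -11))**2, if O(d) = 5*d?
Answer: 1444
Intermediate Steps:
P(g) = -8 (P(g) = 32 - 8*5 = 32 - 40 = -8)
J(N, x) = -x/5 + (x**2 - 2*N)/N (J(N, x) = (-2*N + x**2)/N + x*(-1/5) = (x**2 - 2*N)/N - x/5 = -x/5 + (x**2 - 2*N)/N)
h(K, y) = -82 (h(K, y) = 0 + 5*(-2 - 1/5*(-8) + (-8)**2/(-4)) = 0 + 5*(-2 + 8/5 - 1/4*64) = 0 + 5*(-2 + 8/5 - 16) = 0 + 5*(-82/5) = 0 - 82 = -82)
(120 + h(7, -11))**2 = (120 - 82)**2 = 38**2 = 1444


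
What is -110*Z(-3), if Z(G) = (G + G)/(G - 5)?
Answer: -165/2 ≈ -82.500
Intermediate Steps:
Z(G) = 2*G/(-5 + G) (Z(G) = (2*G)/(-5 + G) = 2*G/(-5 + G))
-110*Z(-3) = -220*(-3)/(-5 - 3) = -220*(-3)/(-8) = -220*(-3)*(-1)/8 = -110*¾ = -165/2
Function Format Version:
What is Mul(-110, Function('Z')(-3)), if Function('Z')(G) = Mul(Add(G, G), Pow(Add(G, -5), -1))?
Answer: Rational(-165, 2) ≈ -82.500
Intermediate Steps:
Function('Z')(G) = Mul(2, G, Pow(Add(-5, G), -1)) (Function('Z')(G) = Mul(Mul(2, G), Pow(Add(-5, G), -1)) = Mul(2, G, Pow(Add(-5, G), -1)))
Mul(-110, Function('Z')(-3)) = Mul(-110, Mul(2, -3, Pow(Add(-5, -3), -1))) = Mul(-110, Mul(2, -3, Pow(-8, -1))) = Mul(-110, Mul(2, -3, Rational(-1, 8))) = Mul(-110, Rational(3, 4)) = Rational(-165, 2)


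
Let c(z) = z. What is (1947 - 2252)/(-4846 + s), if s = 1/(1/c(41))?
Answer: 61/961 ≈ 0.063475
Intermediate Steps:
s = 41 (s = 1/(1/41) = 41)
(1947 - 2252)/(-4846 + s) = (1947 - 2252)/(-4846 + 41) = -305/(-4805) = -305*(-1/4805) = 61/961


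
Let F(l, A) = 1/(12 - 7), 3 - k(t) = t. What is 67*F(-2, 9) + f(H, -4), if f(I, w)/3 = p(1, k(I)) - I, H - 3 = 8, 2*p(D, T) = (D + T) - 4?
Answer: -361/10 ≈ -36.100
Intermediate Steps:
k(t) = 3 - t
p(D, T) = -2 + D/2 + T/2 (p(D, T) = ((D + T) - 4)/2 = (-4 + D + T)/2 = -2 + D/2 + T/2)
H = 11 (H = 3 + 8 = 11)
f(I, w) = -9*I/2 (f(I, w) = 3*((-2 + (½)*1 + (3 - I)/2) - I) = 3*((-2 + ½ + (3/2 - I/2)) - I) = 3*(-I/2 - I) = 3*(-3*I/2) = -9*I/2)
F(l, A) = ⅕ (F(l, A) = 1/5 = ⅕)
67*F(-2, 9) + f(H, -4) = 67*(⅕) - 9/2*11 = 67/5 - 99/2 = -361/10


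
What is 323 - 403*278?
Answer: -111711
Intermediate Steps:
323 - 403*278 = 323 - 112034 = -111711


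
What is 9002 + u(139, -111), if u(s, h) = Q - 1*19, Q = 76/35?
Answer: 314481/35 ≈ 8985.2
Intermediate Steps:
Q = 76/35 (Q = 76*(1/35) = 76/35 ≈ 2.1714)
u(s, h) = -589/35 (u(s, h) = 76/35 - 1*19 = 76/35 - 19 = -589/35)
9002 + u(139, -111) = 9002 - 589/35 = 314481/35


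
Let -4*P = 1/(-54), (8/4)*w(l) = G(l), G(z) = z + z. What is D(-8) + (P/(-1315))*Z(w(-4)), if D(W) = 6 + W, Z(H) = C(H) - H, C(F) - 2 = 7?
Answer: -568093/284040 ≈ -2.0000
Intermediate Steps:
C(F) = 9 (C(F) = 2 + 7 = 9)
G(z) = 2*z
w(l) = l (w(l) = (2*l)/2 = l)
P = 1/216 (P = -¼/(-54) = -¼*(-1/54) = 1/216 ≈ 0.0046296)
Z(H) = 9 - H
D(-8) + (P/(-1315))*Z(w(-4)) = (6 - 8) + ((1/216)/(-1315))*(9 - 1*(-4)) = -2 + ((1/216)*(-1/1315))*(9 + 4) = -2 - 1/284040*13 = -2 - 13/284040 = -568093/284040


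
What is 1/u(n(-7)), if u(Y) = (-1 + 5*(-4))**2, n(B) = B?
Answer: 1/441 ≈ 0.0022676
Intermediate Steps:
u(Y) = 441 (u(Y) = (-1 - 20)**2 = (-21)**2 = 441)
1/u(n(-7)) = 1/441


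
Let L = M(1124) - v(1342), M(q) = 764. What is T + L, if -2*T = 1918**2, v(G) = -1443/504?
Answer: -308883983/168 ≈ -1.8386e+6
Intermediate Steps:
v(G) = -481/168 (v(G) = -1443*1/504 = -481/168)
T = -1839362 (T = -1/2*1918**2 = -1/2*3678724 = -1839362)
L = 128833/168 (L = 764 - 1*(-481/168) = 764 + 481/168 = 128833/168 ≈ 766.86)
T + L = -1839362 + 128833/168 = -308883983/168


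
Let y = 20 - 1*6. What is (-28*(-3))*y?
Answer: 1176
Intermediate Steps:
y = 14 (y = 20 - 6 = 14)
(-28*(-3))*y = -28*(-3)*14 = 84*14 = 1176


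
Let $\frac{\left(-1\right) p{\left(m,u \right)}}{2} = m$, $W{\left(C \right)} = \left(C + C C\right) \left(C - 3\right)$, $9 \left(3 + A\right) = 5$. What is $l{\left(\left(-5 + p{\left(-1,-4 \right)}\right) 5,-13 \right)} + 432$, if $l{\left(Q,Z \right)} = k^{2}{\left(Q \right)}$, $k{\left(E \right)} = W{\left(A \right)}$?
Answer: $\frac{425974708}{531441} \approx 801.55$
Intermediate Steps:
$A = - \frac{22}{9}$ ($A = -3 + \frac{1}{9} \cdot 5 = -3 + \frac{5}{9} = - \frac{22}{9} \approx -2.4444$)
$W{\left(C \right)} = \left(-3 + C\right) \left(C + C^{2}\right)$ ($W{\left(C \right)} = \left(C + C^{2}\right) \left(-3 + C\right) = \left(-3 + C\right) \left(C + C^{2}\right)$)
$k{\left(E \right)} = - \frac{14014}{729}$ ($k{\left(E \right)} = - \frac{22 \left(-3 + \left(- \frac{22}{9}\right)^{2} - - \frac{44}{9}\right)}{9} = - \frac{22 \left(-3 + \frac{484}{81} + \frac{44}{9}\right)}{9} = \left(- \frac{22}{9}\right) \frac{637}{81} = - \frac{14014}{729}$)
$p{\left(m,u \right)} = - 2 m$
$l{\left(Q,Z \right)} = \frac{196392196}{531441}$ ($l{\left(Q,Z \right)} = \left(- \frac{14014}{729}\right)^{2} = \frac{196392196}{531441}$)
$l{\left(\left(-5 + p{\left(-1,-4 \right)}\right) 5,-13 \right)} + 432 = \frac{196392196}{531441} + 432 = \frac{425974708}{531441}$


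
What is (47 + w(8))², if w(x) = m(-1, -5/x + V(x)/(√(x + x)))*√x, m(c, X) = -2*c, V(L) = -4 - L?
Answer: 2241 + 376*√2 ≈ 2772.7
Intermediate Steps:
w(x) = 2*√x (w(x) = (-2*(-1))*√x = 2*√x)
(47 + w(8))² = (47 + 2*√8)² = (47 + 2*(2*√2))² = (47 + 4*√2)²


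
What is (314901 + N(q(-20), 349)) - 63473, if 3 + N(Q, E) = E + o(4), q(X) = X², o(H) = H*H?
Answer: 251790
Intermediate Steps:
o(H) = H²
N(Q, E) = 13 + E (N(Q, E) = -3 + (E + 4²) = -3 + (E + 16) = -3 + (16 + E) = 13 + E)
(314901 + N(q(-20), 349)) - 63473 = (314901 + (13 + 349)) - 63473 = (314901 + 362) - 63473 = 315263 - 63473 = 251790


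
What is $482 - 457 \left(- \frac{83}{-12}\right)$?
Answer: $- \frac{32147}{12} \approx -2678.9$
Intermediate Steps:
$482 - 457 \left(- \frac{83}{-12}\right) = 482 - 457 \left(\left(-83\right) \left(- \frac{1}{12}\right)\right) = 482 - \frac{37931}{12} = - \frac{32147}{12}$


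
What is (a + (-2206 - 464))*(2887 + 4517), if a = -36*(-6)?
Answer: -18169416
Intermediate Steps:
a = 216
(a + (-2206 - 464))*(2887 + 4517) = (216 + (-2206 - 464))*(2887 + 4517) = (216 - 2670)*7404 = -2454*7404 = -18169416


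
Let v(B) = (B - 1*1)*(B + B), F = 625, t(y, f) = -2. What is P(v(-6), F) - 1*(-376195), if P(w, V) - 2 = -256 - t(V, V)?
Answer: 375943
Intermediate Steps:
v(B) = 2*B*(-1 + B) (v(B) = (B - 1)*(2*B) = (-1 + B)*(2*B) = 2*B*(-1 + B))
P(w, V) = -252 (P(w, V) = 2 + (-256 - 1*(-2)) = 2 + (-256 + 2) = 2 - 254 = -252)
P(v(-6), F) - 1*(-376195) = -252 - 1*(-376195) = -252 + 376195 = 375943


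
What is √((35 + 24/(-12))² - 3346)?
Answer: I*√2257 ≈ 47.508*I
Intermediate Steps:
√((35 + 24/(-12))² - 3346) = √((35 + 24*(-1/12))² - 3346) = √((35 - 2)² - 3346) = √(33² - 3346) = √(1089 - 3346) = √(-2257) = I*√2257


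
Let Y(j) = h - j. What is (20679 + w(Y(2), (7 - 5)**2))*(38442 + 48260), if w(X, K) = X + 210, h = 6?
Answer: 1811464886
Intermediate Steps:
Y(j) = 6 - j
w(X, K) = 210 + X
(20679 + w(Y(2), (7 - 5)**2))*(38442 + 48260) = (20679 + (210 + (6 - 1*2)))*(38442 + 48260) = (20679 + (210 + (6 - 2)))*86702 = (20679 + (210 + 4))*86702 = (20679 + 214)*86702 = 20893*86702 = 1811464886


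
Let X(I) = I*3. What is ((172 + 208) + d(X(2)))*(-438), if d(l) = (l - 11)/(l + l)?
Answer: -332515/2 ≈ -1.6626e+5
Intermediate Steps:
X(I) = 3*I
d(l) = (-11 + l)/(2*l) (d(l) = (-11 + l)/((2*l)) = (-11 + l)*(1/(2*l)) = (-11 + l)/(2*l))
((172 + 208) + d(X(2)))*(-438) = ((172 + 208) + (-11 + 3*2)/(2*((3*2))))*(-438) = (380 + (1/2)*(-11 + 6)/6)*(-438) = (380 + (1/2)*(1/6)*(-5))*(-438) = (380 - 5/12)*(-438) = (4555/12)*(-438) = -332515/2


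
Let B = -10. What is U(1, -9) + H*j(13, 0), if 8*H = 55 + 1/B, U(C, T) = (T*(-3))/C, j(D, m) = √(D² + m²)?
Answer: 9297/80 ≈ 116.21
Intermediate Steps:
U(C, T) = -3*T/C (U(C, T) = (-3*T)/C = -3*T/C)
H = 549/80 (H = (55 + 1/(-10))/8 = (55 - ⅒)/8 = (⅛)*(549/10) = 549/80 ≈ 6.8625)
U(1, -9) + H*j(13, 0) = -3*(-9)/1 + 549*√(13² + 0²)/80 = -3*(-9)*1 + 549*√(169 + 0)/80 = 27 + 549*√169/80 = 27 + (549/80)*13 = 27 + 7137/80 = 9297/80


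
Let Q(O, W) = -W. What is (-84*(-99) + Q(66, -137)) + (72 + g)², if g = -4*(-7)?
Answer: 18453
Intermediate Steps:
g = 28
(-84*(-99) + Q(66, -137)) + (72 + g)² = (-84*(-99) - 1*(-137)) + (72 + 28)² = (8316 + 137) + 100² = 8453 + 10000 = 18453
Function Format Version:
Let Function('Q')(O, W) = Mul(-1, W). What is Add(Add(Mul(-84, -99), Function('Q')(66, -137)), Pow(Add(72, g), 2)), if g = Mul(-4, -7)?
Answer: 18453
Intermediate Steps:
g = 28
Add(Add(Mul(-84, -99), Function('Q')(66, -137)), Pow(Add(72, g), 2)) = Add(Add(Mul(-84, -99), Mul(-1, -137)), Pow(Add(72, 28), 2)) = Add(Add(8316, 137), Pow(100, 2)) = Add(8453, 10000) = 18453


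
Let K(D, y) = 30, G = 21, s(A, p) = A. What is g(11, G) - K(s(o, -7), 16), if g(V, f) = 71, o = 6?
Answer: 41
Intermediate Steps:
g(11, G) - K(s(o, -7), 16) = 71 - 1*30 = 71 - 30 = 41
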